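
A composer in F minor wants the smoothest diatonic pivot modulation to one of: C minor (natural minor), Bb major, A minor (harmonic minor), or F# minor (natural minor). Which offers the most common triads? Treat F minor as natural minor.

C minor

Triads of F minor (natural minor): F minor (i), G diminished (ii°), Ab major (III), Bb minor (iv), C minor (v), Db major (VI), Eb major (VII).
C minor (natural minor) shares 4: Fm, Ab, Cm, Eb.
Bb major shares 2: Cm, Eb.
A minor (harmonic minor) shares 0: none.
F# minor (natural minor) shares 0: none.
The most common triads (4) are shared with C minor.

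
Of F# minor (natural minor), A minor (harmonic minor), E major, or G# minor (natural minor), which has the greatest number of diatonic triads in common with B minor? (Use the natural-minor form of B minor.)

F# minor

Triads of B minor (natural minor): B minor (i), C# diminished (ii°), D major (III), E minor (iv), F# minor (v), G major (VI), A major (VII).
F# minor (natural minor) shares 4: Bm, D, F#m, A.
A minor (harmonic minor) shares 0: none.
E major shares 2: F#m, A.
G# minor (natural minor) shares 0: none.
The most common triads (4) are shared with F# minor.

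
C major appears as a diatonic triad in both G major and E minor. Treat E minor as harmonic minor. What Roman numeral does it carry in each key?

IV in G major; VI in E minor

The scale of G major is G A B C D E F#; C is degree 4, and the triad built there (C-E-G) is major, so it is IV.
The scale of E minor (harmonic minor) is E F# G A B C D#; C is degree 6, and the triad built there (C-E-G) is major, so it is VI.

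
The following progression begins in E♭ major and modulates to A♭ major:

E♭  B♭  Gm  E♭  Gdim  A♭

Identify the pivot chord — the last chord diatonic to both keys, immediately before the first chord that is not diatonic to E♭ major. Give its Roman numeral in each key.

E♭ — I in E♭ major, V in A♭ major

Chords diatonic to E♭ major: E♭, Fm, Gm, A♭, B♭, Cm, Ddim.
Reading the progression, the first chord not in that set is Gdim, so the modulation leaves E♭ major there.
The chord immediately before Gdim is E♭, which is diatonic to both keys: I in E♭ major and V in A♭ major.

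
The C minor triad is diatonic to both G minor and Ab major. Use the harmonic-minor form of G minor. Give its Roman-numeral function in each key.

The scale of G minor (harmonic minor) is G A Bb C D Eb F#; C is degree 4, and the triad built there (C-Eb-G) is minor, so it is iv.
The scale of Ab major is Ab Bb C Db Eb F G; C is degree 3, and the triad built there (C-Eb-G) is minor, so it is iii.

iv in G minor; iii in Ab major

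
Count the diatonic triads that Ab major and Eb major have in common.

Diatonic triads of Ab major: Ab major (I), Bb minor (ii), C minor (iii), Db major (IV), Eb major (V), F minor (vi), G diminished (vii°).
Diatonic triads of Eb major: Eb major (I), F minor (ii), G minor (iii), Ab major (IV), Bb major (V), C minor (vi), D diminished (vii°).
Matching root and quality in both lists: Ab major, C minor, Eb major, F minor.
That gives 4 common triads.

4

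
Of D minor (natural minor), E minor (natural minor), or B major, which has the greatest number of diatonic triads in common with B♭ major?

Triads of B♭ major: B♭ major (I), C minor (ii), D minor (iii), E♭ major (IV), F major (V), G minor (vi), A diminished (vii°).
D minor (natural minor) shares 4: B♭, Dm, F, Gm.
E minor (natural minor) shares 0: none.
B major shares 0: none.
The most common triads (4) are shared with D minor.

D minor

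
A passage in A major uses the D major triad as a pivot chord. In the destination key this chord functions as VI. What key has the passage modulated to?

F♯ minor

The numeral VI denotes a major triad on scale degree 6. With D on degree 6, the tonic of the new key is F♯.
Degree 6 carries a major triad in minor keys, so the destination is F♯ minor.
Check: the diatonic triads of F♯ minor (natural minor) are F♯m (i), G♯dim (ii°), A (III), Bm (iv), C♯m (v), D (VI), E (VII) — D major is indeed VI.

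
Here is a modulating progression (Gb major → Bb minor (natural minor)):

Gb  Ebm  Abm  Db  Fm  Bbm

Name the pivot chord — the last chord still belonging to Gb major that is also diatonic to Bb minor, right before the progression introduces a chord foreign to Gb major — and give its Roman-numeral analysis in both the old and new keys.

Db — V in Gb major, III in Bb minor

Chords diatonic to Gb major: Gb, Abm, Bbm, Cb, Db, Ebm, Fdim.
Reading the progression, the first chord not in that set is Fm, so the modulation leaves Gb major there.
The chord immediately before Fm is Db, which is diatonic to both keys: V in Gb major and III in Bb minor.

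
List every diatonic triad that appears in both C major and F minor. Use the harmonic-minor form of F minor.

C

Triads in C major: C (I), Dm (ii), Em (iii), F (IV), G (V), Am (vi), Bdim (vii°).
Triads in F minor (harmonic minor): Fm (i), Gdim (ii°), Abaug (III+), Bbm (iv), C (V), Db (VI), Edim (vii°).
Shared triads with their functions: C (I in C major, V in F minor).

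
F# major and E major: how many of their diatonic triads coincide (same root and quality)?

2

Diatonic triads of F# major: F# major (I), G# minor (ii), A# minor (iii), B major (IV), C# major (V), D# minor (vi), E# diminished (vii°).
Diatonic triads of E major: E major (I), F# minor (ii), G# minor (iii), A major (IV), B major (V), C# minor (vi), D# diminished (vii°).
Matching root and quality in both lists: G# minor, B major.
That gives 2 common triads.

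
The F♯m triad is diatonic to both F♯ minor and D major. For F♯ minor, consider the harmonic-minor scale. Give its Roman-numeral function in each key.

The scale of F♯ minor (harmonic minor) is F♯ G♯ A B C♯ D E♯; F♯ is degree 1, and the triad built there (F♯-A-C♯) is minor, so it is i.
The scale of D major is D E F♯ G A B C♯; F♯ is degree 3, and the triad built there (F♯-A-C♯) is minor, so it is iii.

i in F♯ minor; iii in D major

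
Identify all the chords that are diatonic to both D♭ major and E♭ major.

Fm, A♭

Triads in D♭ major: D♭ (I), E♭m (ii), Fm (iii), G♭ (IV), A♭ (V), B♭m (vi), Cdim (vii°).
Triads in E♭ major: E♭ (I), Fm (ii), Gm (iii), A♭ (IV), B♭ (V), Cm (vi), Ddim (vii°).
Shared triads with their functions: Fm (iii in D♭ major, ii in E♭ major); A♭ (V in D♭ major, IV in E♭ major).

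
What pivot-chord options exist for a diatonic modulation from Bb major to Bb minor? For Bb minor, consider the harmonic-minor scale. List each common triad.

F, Adim

Triads in Bb major: Bb major (I), C minor (ii), D minor (iii), Eb major (IV), F major (V), G minor (vi), A diminished (vii°).
Triads in Bb minor (harmonic minor): Bb minor (i), C diminished (ii°), Db augmented (III+), Eb minor (iv), F major (V), Gb major (VI), A diminished (vii°).
Shared triads with their functions: F major (V in Bb major, V in Bb minor); A diminished (vii° in Bb major, vii° in Bb minor).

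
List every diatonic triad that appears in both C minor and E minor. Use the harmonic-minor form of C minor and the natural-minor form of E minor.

Triads in C minor (harmonic minor): Cm (i), Ddim (ii°), Ebaug (III+), Fm (iv), G (V), Ab (VI), Bdim (vii°).
Triads in E minor (natural minor): Em (i), F#dim (ii°), G (III), Am (iv), Bm (v), C (VI), D (VII).
Shared triads with their functions: G (V in C minor, III in E minor).

G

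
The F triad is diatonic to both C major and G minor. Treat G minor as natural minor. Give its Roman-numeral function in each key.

IV in C major; VII in G minor

The scale of C major is C D E F G A B; F is degree 4, and the triad built there (F-A-C) is major, so it is IV.
The scale of G minor (natural minor) is G A Bb C D Eb F; F is degree 7, and the triad built there (F-A-C) is major, so it is VII.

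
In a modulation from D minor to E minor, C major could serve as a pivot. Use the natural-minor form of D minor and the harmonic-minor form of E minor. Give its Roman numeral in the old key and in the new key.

VII in D minor; VI in E minor

The scale of D minor (natural minor) is D E F G A Bb C; C is degree 7, and the triad built there (C-E-G) is major, so it is VII.
The scale of E minor (harmonic minor) is E F# G A B C D#; C is degree 6, and the triad built there (C-E-G) is major, so it is VI.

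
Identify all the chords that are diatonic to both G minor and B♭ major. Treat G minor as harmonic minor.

Triads in G minor (harmonic minor): G minor (i), A diminished (ii°), B♭ augmented (III+), C minor (iv), D major (V), E♭ major (VI), F♯ diminished (vii°).
Triads in B♭ major: B♭ major (I), C minor (ii), D minor (iii), E♭ major (IV), F major (V), G minor (vi), A diminished (vii°).
Shared triads with their functions: G minor (i in G minor, vi in B♭ major); A diminished (ii° in G minor, vii° in B♭ major); C minor (iv in G minor, ii in B♭ major); E♭ major (VI in G minor, IV in B♭ major).

Gm, Adim, Cm, E♭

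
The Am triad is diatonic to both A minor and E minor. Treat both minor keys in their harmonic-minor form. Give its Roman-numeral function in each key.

i in A minor; iv in E minor

The scale of A minor (harmonic minor) is A B C D E F G#; A is degree 1, and the triad built there (A-C-E) is minor, so it is i.
The scale of E minor (harmonic minor) is E F# G A B C D#; A is degree 4, and the triad built there (A-C-E) is minor, so it is iv.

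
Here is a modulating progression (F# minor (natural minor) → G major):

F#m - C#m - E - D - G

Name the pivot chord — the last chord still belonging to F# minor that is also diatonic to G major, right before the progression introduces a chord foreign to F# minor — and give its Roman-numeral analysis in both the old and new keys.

D — VI in F# minor, V in G major

Chords diatonic to F# minor: F#m, G#dim, A, Bm, C#m, D, E.
Reading the progression, the first chord not in that set is G, so the modulation leaves F# minor there.
The chord immediately before G is D, which is diatonic to both keys: VI in F# minor and V in G major.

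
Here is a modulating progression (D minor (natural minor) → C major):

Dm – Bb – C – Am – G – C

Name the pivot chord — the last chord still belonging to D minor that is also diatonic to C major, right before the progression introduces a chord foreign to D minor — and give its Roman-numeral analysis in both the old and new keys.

Chords diatonic to D minor: Dm, Edim, F, Gm, Am, Bb, C.
Reading the progression, the first chord not in that set is G, so the modulation leaves D minor there.
The chord immediately before G is Am, which is diatonic to both keys: v in D minor and vi in C major.

Am — v in D minor, vi in C major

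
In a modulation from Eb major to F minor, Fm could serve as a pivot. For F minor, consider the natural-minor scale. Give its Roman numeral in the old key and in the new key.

The scale of Eb major is Eb F G Ab Bb C D; F is degree 2, and the triad built there (F-Ab-C) is minor, so it is ii.
The scale of F minor (natural minor) is F G Ab Bb C Db Eb; F is degree 1, and the triad built there (F-Ab-C) is minor, so it is i.

ii in Eb major; i in F minor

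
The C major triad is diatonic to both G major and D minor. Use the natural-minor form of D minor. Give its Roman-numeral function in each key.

IV in G major; VII in D minor

The scale of G major is G A B C D E F#; C is degree 4, and the triad built there (C-E-G) is major, so it is IV.
The scale of D minor (natural minor) is D E F G A Bb C; C is degree 7, and the triad built there (C-E-G) is major, so it is VII.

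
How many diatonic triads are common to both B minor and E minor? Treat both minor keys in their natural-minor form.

4

Diatonic triads of B minor (natural minor): Bm (i), C#dim (ii°), D (III), Em (iv), F#m (v), G (VI), A (VII).
Diatonic triads of E minor (natural minor): Em (i), F#dim (ii°), G (III), Am (iv), Bm (v), C (VI), D (VII).
Matching root and quality in both lists: Bm, D, Em, G.
That gives 4 common triads.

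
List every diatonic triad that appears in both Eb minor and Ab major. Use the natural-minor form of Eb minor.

Bbm, Db

Triads in Eb minor (natural minor): Ebm (i), Fdim (ii°), Gb (III), Abm (iv), Bbm (v), Cb (VI), Db (VII).
Triads in Ab major: Ab (I), Bbm (ii), Cm (iii), Db (IV), Eb (V), Fm (vi), Gdim (vii°).
Shared triads with their functions: Bbm (v in Eb minor, ii in Ab major); Db (VII in Eb minor, IV in Ab major).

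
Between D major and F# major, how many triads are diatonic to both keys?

0

Diatonic triads of D major: D (I), Em (ii), F#m (iii), G (IV), A (V), Bm (vi), C#dim (vii°).
Diatonic triads of F# major: F# (I), G#m (ii), A#m (iii), B (IV), C# (V), D#m (vi), E#dim (vii°).
No triad has the same root and quality in both keys.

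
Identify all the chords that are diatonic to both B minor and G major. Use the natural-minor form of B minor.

Bm, D, Em, G

Triads in B minor (natural minor): Bm (i), C♯dim (ii°), D (III), Em (iv), F♯m (v), G (VI), A (VII).
Triads in G major: G (I), Am (ii), Bm (iii), C (IV), D (V), Em (vi), F♯dim (vii°).
Shared triads with their functions: Bm (i in B minor, iii in G major); D (III in B minor, V in G major); Em (iv in B minor, vi in G major); G (VI in B minor, I in G major).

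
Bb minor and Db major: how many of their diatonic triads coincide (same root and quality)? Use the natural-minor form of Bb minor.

Diatonic triads of Bb minor (natural minor): Bbm (i), Cdim (ii°), Db (III), Ebm (iv), Fm (v), Gb (VI), Ab (VII).
Diatonic triads of Db major: Db (I), Ebm (ii), Fm (iii), Gb (IV), Ab (V), Bbm (vi), Cdim (vii°).
Matching root and quality in both lists: Bbm, Cdim, Db, Ebm, Fm, Gb, Ab.
That gives 7 common triads.

7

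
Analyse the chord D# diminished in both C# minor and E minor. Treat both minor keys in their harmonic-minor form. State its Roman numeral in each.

The scale of C# minor (harmonic minor) is C# D# E F# G# A B#; D# is degree 2, and the triad built there (D#-F#-A) is diminished, so it is ii°.
The scale of E minor (harmonic minor) is E F# G A B C D#; D# is degree 7, and the triad built there (D#-F#-A) is diminished, so it is vii°.

ii° in C# minor; vii° in E minor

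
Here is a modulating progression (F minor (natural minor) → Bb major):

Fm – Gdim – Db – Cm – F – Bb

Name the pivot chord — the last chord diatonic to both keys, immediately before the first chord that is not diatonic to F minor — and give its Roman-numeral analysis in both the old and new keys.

Chords diatonic to F minor: Fm, Gdim, Ab, Bbm, Cm, Db, Eb.
Reading the progression, the first chord not in that set is F, so the modulation leaves F minor there.
The chord immediately before F is Cm, which is diatonic to both keys: v in F minor and ii in Bb major.

Cm — v in F minor, ii in Bb major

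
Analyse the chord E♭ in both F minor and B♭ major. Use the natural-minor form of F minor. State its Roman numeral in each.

VII in F minor; IV in B♭ major

The scale of F minor (natural minor) is F G A♭ B♭ C D♭ E♭; E♭ is degree 7, and the triad built there (E♭-G-B♭) is major, so it is VII.
The scale of B♭ major is B♭ C D E♭ F G A; E♭ is degree 4, and the triad built there (E♭-G-B♭) is major, so it is IV.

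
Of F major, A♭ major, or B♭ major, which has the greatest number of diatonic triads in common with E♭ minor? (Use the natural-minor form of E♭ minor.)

A♭ major

Triads of E♭ minor (natural minor): E♭ minor (i), F diminished (ii°), G♭ major (III), A♭ minor (iv), B♭ minor (v), C♭ major (VI), D♭ major (VII).
F major shares 0: none.
A♭ major shares 2: B♭m, D♭.
B♭ major shares 0: none.
The most common triads (2) are shared with A♭ major.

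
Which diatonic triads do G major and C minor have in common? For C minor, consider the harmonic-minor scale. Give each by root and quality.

Triads in G major: G major (I), A minor (ii), B minor (iii), C major (IV), D major (V), E minor (vi), F# diminished (vii°).
Triads in C minor (harmonic minor): C minor (i), D diminished (ii°), Eb augmented (III+), F minor (iv), G major (V), Ab major (VI), B diminished (vii°).
Shared triads with their functions: G major (I in G major, V in C minor).

G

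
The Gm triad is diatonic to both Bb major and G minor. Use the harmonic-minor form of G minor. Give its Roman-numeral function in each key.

The scale of Bb major is Bb C D Eb F G A; G is degree 6, and the triad built there (G-Bb-D) is minor, so it is vi.
The scale of G minor (harmonic minor) is G A Bb C D Eb F#; G is degree 1, and the triad built there (G-Bb-D) is minor, so it is i.

vi in Bb major; i in G minor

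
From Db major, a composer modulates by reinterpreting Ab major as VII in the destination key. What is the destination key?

The numeral VII denotes a major triad on scale degree 7. With Ab on degree 7, the tonic of the new key is Bb.
Degree 7 carries a major triad in natural-minor keys, so the destination is Bb minor.
Check: the diatonic triads of Bb minor (natural minor) are Bbm (i), Cdim (ii°), Db (III), Ebm (iv), Fm (v), Gb (VI), Ab (VII) — Ab major is indeed VII.

Bb minor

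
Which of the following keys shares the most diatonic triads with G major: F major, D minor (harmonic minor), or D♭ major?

F major

Triads of G major: G major (I), A minor (ii), B minor (iii), C major (IV), D major (V), E minor (vi), F♯ diminished (vii°).
F major shares 2: Am, C.
D minor (harmonic minor) shares 0: none.
D♭ major shares 0: none.
The most common triads (2) are shared with F major.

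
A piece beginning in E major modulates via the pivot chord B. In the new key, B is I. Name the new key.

B major

The numeral I denotes a major triad on scale degree 1. With B on degree 1, the tonic of the new key is B.
Degree 1 carries a major triad in major keys, so the destination is B major.
Check: the diatonic triads of B major are B (I), C#m (ii), D#m (iii), E (IV), F# (V), G#m (vi), A#dim (vii°) — B is indeed I.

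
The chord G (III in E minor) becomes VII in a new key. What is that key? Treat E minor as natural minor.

A minor

The numeral VII denotes a major triad on scale degree 7. With G on degree 7, the tonic of the new key is A.
Degree 7 carries a major triad in natural-minor keys, so the destination is A minor.
Check: the diatonic triads of A minor (natural minor) are Am (i), Bdim (ii°), C (III), Dm (iv), Em (v), F (VI), G (VII) — G is indeed VII.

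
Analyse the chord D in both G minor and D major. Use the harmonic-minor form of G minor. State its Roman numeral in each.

The scale of G minor (harmonic minor) is G A Bb C D Eb F#; D is degree 5, and the triad built there (D-F#-A) is major, so it is V.
The scale of D major is D E F# G A B C#; D is degree 1, and the triad built there (D-F#-A) is major, so it is I.

V in G minor; I in D major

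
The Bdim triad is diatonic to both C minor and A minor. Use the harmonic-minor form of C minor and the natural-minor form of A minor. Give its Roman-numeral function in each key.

The scale of C minor (harmonic minor) is C D Eb F G Ab B; B is degree 7, and the triad built there (B-D-F) is diminished, so it is vii°.
The scale of A minor (natural minor) is A B C D E F G; B is degree 2, and the triad built there (B-D-F) is diminished, so it is ii°.

vii° in C minor; ii° in A minor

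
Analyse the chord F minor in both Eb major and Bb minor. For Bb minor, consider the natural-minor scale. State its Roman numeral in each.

The scale of Eb major is Eb F G Ab Bb C D; F is degree 2, and the triad built there (F-Ab-C) is minor, so it is ii.
The scale of Bb minor (natural minor) is Bb C Db Eb F Gb Ab; F is degree 5, and the triad built there (F-Ab-C) is minor, so it is v.

ii in Eb major; v in Bb minor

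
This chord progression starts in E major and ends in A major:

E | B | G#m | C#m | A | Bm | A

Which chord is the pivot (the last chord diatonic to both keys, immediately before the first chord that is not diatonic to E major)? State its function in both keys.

Chords diatonic to E major: E, F#m, G#m, A, B, C#m, D#dim.
Reading the progression, the first chord not in that set is Bm, so the modulation leaves E major there.
The chord immediately before Bm is A, which is diatonic to both keys: IV in E major and I in A major.

A — IV in E major, I in A major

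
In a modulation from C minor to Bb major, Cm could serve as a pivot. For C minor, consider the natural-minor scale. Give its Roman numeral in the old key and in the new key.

The scale of C minor (natural minor) is C D Eb F G Ab Bb; C is degree 1, and the triad built there (C-Eb-G) is minor, so it is i.
The scale of Bb major is Bb C D Eb F G A; C is degree 2, and the triad built there (C-Eb-G) is minor, so it is ii.

i in C minor; ii in Bb major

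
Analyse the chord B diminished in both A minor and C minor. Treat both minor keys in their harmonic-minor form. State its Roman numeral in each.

ii° in A minor; vii° in C minor

The scale of A minor (harmonic minor) is A B C D E F G#; B is degree 2, and the triad built there (B-D-F) is diminished, so it is ii°.
The scale of C minor (harmonic minor) is C D Eb F G Ab B; B is degree 7, and the triad built there (B-D-F) is diminished, so it is vii°.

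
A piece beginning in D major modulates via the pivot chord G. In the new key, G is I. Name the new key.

G major

The numeral I denotes a major triad on scale degree 1. With G on degree 1, the tonic of the new key is G.
Degree 1 carries a major triad in major keys, so the destination is G major.
Check: the diatonic triads of G major are G (I), Am (ii), Bm (iii), C (IV), D (V), Em (vi), F#dim (vii°) — G is indeed I.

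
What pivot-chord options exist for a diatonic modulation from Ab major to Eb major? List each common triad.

Ab, Cm, Eb, Fm

Triads in Ab major: Ab (I), Bbm (ii), Cm (iii), Db (IV), Eb (V), Fm (vi), Gdim (vii°).
Triads in Eb major: Eb (I), Fm (ii), Gm (iii), Ab (IV), Bb (V), Cm (vi), Ddim (vii°).
Shared triads with their functions: Ab (I in Ab major, IV in Eb major); Cm (iii in Ab major, vi in Eb major); Eb (V in Ab major, I in Eb major); Fm (vi in Ab major, ii in Eb major).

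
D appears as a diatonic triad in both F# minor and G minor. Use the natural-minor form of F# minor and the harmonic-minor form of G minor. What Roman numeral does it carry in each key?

The scale of F# minor (natural minor) is F# G# A B C# D E; D is degree 6, and the triad built there (D-F#-A) is major, so it is VI.
The scale of G minor (harmonic minor) is G A Bb C D Eb F#; D is degree 5, and the triad built there (D-F#-A) is major, so it is V.

VI in F# minor; V in G minor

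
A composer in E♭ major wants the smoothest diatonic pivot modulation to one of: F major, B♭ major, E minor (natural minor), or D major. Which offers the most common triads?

B♭ major

Triads of E♭ major: E♭ (I), Fm (ii), Gm (iii), A♭ (IV), B♭ (V), Cm (vi), Ddim (vii°).
F major shares 2: Gm, B♭.
B♭ major shares 4: E♭, Gm, B♭, Cm.
E minor (natural minor) shares 0: none.
D major shares 0: none.
The most common triads (4) are shared with B♭ major.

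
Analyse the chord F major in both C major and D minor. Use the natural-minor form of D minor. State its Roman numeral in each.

IV in C major; III in D minor

The scale of C major is C D E F G A B; F is degree 4, and the triad built there (F-A-C) is major, so it is IV.
The scale of D minor (natural minor) is D E F G A Bb C; F is degree 3, and the triad built there (F-A-C) is major, so it is III.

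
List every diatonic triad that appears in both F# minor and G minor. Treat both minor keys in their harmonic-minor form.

Triads in F# minor (harmonic minor): F# minor (i), G# diminished (ii°), A augmented (III+), B minor (iv), C# major (V), D major (VI), E# diminished (vii°).
Triads in G minor (harmonic minor): G minor (i), A diminished (ii°), Bb augmented (III+), C minor (iv), D major (V), Eb major (VI), F# diminished (vii°).
Shared triads with their functions: D major (VI in F# minor, V in G minor).

D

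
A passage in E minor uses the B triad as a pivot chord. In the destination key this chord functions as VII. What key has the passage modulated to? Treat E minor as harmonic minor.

C♯ minor

The numeral VII denotes a major triad on scale degree 7. With B on degree 7, the tonic of the new key is C♯.
Degree 7 carries a major triad in natural-minor keys, so the destination is C♯ minor.
Check: the diatonic triads of C♯ minor (natural minor) are C♯m (i), D♯dim (ii°), E (III), F♯m (iv), G♯m (v), A (VI), B (VII) — B is indeed VII.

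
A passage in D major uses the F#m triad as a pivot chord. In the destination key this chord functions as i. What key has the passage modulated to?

F# minor

The numeral i denotes a minor triad on scale degree 1. With F# on degree 1, the tonic of the new key is F#.
Degree 1 carries a minor triad in minor keys, so the destination is F# minor.
Check: the diatonic triads of F# minor (natural minor) are F#m (i), G#dim (ii°), A (III), Bm (iv), C#m (v), D (VI), E (VII) — F#m is indeed i.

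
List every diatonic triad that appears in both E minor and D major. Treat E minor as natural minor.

Em, G, Bm, D

Triads in E minor (natural minor): Em (i), F#dim (ii°), G (III), Am (iv), Bm (v), C (VI), D (VII).
Triads in D major: D (I), Em (ii), F#m (iii), G (IV), A (V), Bm (vi), C#dim (vii°).
Shared triads with their functions: Em (i in E minor, ii in D major); G (III in E minor, IV in D major); Bm (v in E minor, vi in D major); D (VII in E minor, I in D major).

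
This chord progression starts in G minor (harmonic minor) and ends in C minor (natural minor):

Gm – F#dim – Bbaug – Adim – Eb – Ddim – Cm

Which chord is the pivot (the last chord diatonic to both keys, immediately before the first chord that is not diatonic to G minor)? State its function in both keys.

Chords diatonic to G minor: Gm, Adim, Bbaug, Cm, D, Eb, F#dim.
Reading the progression, the first chord not in that set is Ddim, so the modulation leaves G minor there.
The chord immediately before Ddim is Eb, which is diatonic to both keys: VI in G minor and III in C minor.

Eb — VI in G minor, III in C minor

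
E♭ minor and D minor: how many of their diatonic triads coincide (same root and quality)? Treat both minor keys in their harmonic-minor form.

Diatonic triads of E♭ minor (harmonic minor): E♭m (i), Fdim (ii°), G♭aug (III+), A♭m (iv), B♭ (V), C♭ (VI), Ddim (vii°).
Diatonic triads of D minor (harmonic minor): Dm (i), Edim (ii°), Faug (III+), Gm (iv), A (V), B♭ (VI), C♯dim (vii°).
Matching root and quality in both lists: B♭.
That gives 1 common triad.

1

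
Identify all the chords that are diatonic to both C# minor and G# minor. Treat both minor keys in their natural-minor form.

C#m, E, G#m, B

Triads in C# minor (natural minor): C# minor (i), D# diminished (ii°), E major (III), F# minor (iv), G# minor (v), A major (VI), B major (VII).
Triads in G# minor (natural minor): G# minor (i), A# diminished (ii°), B major (III), C# minor (iv), D# minor (v), E major (VI), F# major (VII).
Shared triads with their functions: C# minor (i in C# minor, iv in G# minor); E major (III in C# minor, VI in G# minor); G# minor (v in C# minor, i in G# minor); B major (VII in C# minor, III in G# minor).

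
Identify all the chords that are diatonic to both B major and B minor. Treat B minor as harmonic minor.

Triads in B major: B (I), C#m (ii), D#m (iii), E (IV), F# (V), G#m (vi), A#dim (vii°).
Triads in B minor (harmonic minor): Bm (i), C#dim (ii°), Daug (III+), Em (iv), F# (V), G (VI), A#dim (vii°).
Shared triads with their functions: F# (V in B major, V in B minor); A#dim (vii° in B major, vii° in B minor).

F#, A#dim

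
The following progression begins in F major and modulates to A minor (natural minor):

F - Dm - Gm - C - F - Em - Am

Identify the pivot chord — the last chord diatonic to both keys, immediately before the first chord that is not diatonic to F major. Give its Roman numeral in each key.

F — I in F major, VI in A minor

Chords diatonic to F major: F, Gm, Am, B♭, C, Dm, Edim.
Reading the progression, the first chord not in that set is Em, so the modulation leaves F major there.
The chord immediately before Em is F, which is diatonic to both keys: I in F major and VI in A minor.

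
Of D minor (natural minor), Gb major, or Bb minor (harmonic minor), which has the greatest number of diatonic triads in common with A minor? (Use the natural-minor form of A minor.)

D minor

Triads of A minor (natural minor): A minor (i), B diminished (ii°), C major (III), D minor (iv), E minor (v), F major (VI), G major (VII).
D minor (natural minor) shares 4: Am, C, Dm, F.
Gb major shares 0: none.
Bb minor (harmonic minor) shares 1: F.
The most common triads (4) are shared with D minor.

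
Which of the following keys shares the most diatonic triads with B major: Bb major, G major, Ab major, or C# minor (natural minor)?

C# minor

Triads of B major: B major (I), C# minor (ii), D# minor (iii), E major (IV), F# major (V), G# minor (vi), A# diminished (vii°).
Bb major shares 0: none.
G major shares 0: none.
Ab major shares 0: none.
C# minor (natural minor) shares 4: B, C#m, E, G#m.
The most common triads (4) are shared with C# minor.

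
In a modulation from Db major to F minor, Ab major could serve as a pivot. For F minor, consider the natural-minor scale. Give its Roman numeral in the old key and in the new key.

The scale of Db major is Db Eb F Gb Ab Bb C; Ab is degree 5, and the triad built there (Ab-C-Eb) is major, so it is V.
The scale of F minor (natural minor) is F G Ab Bb C Db Eb; Ab is degree 3, and the triad built there (Ab-C-Eb) is major, so it is III.

V in Db major; III in F minor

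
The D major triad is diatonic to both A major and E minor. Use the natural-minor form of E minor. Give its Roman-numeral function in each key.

The scale of A major is A B C# D E F# G#; D is degree 4, and the triad built there (D-F#-A) is major, so it is IV.
The scale of E minor (natural minor) is E F# G A B C D; D is degree 7, and the triad built there (D-F#-A) is major, so it is VII.

IV in A major; VII in E minor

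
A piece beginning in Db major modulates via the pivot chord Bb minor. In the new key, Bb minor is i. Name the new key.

Bb minor

The numeral i denotes a minor triad on scale degree 1. With Bb on degree 1, the tonic of the new key is Bb.
Degree 1 carries a minor triad in minor keys, so the destination is Bb minor.
Check: the diatonic triads of Bb minor (natural minor) are Bbm (i), Cdim (ii°), Db (III), Ebm (iv), Fm (v), Gb (VI), Ab (VII) — Bb minor is indeed i.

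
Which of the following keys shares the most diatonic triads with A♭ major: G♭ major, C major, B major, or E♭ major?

Triads of A♭ major: A♭ (I), B♭m (ii), Cm (iii), D♭ (IV), E♭ (V), Fm (vi), Gdim (vii°).
G♭ major shares 2: B♭m, D♭.
C major shares 0: none.
B major shares 0: none.
E♭ major shares 4: A♭, Cm, E♭, Fm.
The most common triads (4) are shared with E♭ major.

E♭ major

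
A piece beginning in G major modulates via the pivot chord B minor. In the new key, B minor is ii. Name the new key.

A major

The numeral ii denotes a minor triad on scale degree 2. With B on degree 2, the tonic of the new key is A.
Degree 2 carries a minor triad in major keys, so the destination is A major.
Check: the diatonic triads of A major are A (I), Bm (ii), C♯m (iii), D (IV), E (V), F♯m (vi), G♯dim (vii°) — B minor is indeed ii.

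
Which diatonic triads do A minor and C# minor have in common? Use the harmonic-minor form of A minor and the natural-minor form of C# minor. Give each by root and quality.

E

Triads in A minor (harmonic minor): Am (i), Bdim (ii°), Caug (III+), Dm (iv), E (V), F (VI), G#dim (vii°).
Triads in C# minor (natural minor): C#m (i), D#dim (ii°), E (III), F#m (iv), G#m (v), A (VI), B (VII).
Shared triads with their functions: E (V in A minor, III in C# minor).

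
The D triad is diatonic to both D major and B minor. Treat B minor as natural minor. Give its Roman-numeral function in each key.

I in D major; III in B minor

The scale of D major is D E F♯ G A B C♯; D is degree 1, and the triad built there (D-F♯-A) is major, so it is I.
The scale of B minor (natural minor) is B C♯ D E F♯ G A; D is degree 3, and the triad built there (D-F♯-A) is major, so it is III.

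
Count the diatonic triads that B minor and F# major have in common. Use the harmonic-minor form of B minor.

1

Diatonic triads of B minor (harmonic minor): B minor (i), C# diminished (ii°), D augmented (III+), E minor (iv), F# major (V), G major (VI), A# diminished (vii°).
Diatonic triads of F# major: F# major (I), G# minor (ii), A# minor (iii), B major (IV), C# major (V), D# minor (vi), E# diminished (vii°).
Matching root and quality in both lists: F# major.
That gives 1 common triad.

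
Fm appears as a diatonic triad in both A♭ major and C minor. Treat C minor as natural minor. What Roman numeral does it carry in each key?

The scale of A♭ major is A♭ B♭ C D♭ E♭ F G; F is degree 6, and the triad built there (F-A♭-C) is minor, so it is vi.
The scale of C minor (natural minor) is C D E♭ F G A♭ B♭; F is degree 4, and the triad built there (F-A♭-C) is minor, so it is iv.

vi in A♭ major; iv in C minor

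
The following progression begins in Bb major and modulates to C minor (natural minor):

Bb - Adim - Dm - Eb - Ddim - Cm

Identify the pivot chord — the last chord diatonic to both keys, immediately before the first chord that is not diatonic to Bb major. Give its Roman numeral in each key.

Eb — IV in Bb major, III in C minor

Chords diatonic to Bb major: Bb, Cm, Dm, Eb, F, Gm, Adim.
Reading the progression, the first chord not in that set is Ddim, so the modulation leaves Bb major there.
The chord immediately before Ddim is Eb, which is diatonic to both keys: IV in Bb major and III in C minor.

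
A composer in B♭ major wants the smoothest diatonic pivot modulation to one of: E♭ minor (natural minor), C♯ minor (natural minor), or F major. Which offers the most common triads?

F major

Triads of B♭ major: B♭ (I), Cm (ii), Dm (iii), E♭ (IV), F (V), Gm (vi), Adim (vii°).
E♭ minor (natural minor) shares 0: none.
C♯ minor (natural minor) shares 0: none.
F major shares 4: B♭, Dm, F, Gm.
The most common triads (4) are shared with F major.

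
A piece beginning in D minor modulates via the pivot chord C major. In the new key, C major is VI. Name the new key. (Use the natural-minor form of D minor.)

E minor

The numeral VI denotes a major triad on scale degree 6. With C on degree 6, the tonic of the new key is E.
Degree 6 carries a major triad in minor keys, so the destination is E minor.
Check: the diatonic triads of E minor (natural minor) are Em (i), F#dim (ii°), G (III), Am (iv), Bm (v), C (VI), D (VII) — C major is indeed VI.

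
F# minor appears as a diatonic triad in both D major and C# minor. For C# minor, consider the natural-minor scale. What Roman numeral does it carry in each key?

iii in D major; iv in C# minor

The scale of D major is D E F# G A B C#; F# is degree 3, and the triad built there (F#-A-C#) is minor, so it is iii.
The scale of C# minor (natural minor) is C# D# E F# G# A B; F# is degree 4, and the triad built there (F#-A-C#) is minor, so it is iv.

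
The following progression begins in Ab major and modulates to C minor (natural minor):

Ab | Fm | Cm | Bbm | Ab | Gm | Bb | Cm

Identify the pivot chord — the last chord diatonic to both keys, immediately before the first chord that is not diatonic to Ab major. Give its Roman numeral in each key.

Ab — I in Ab major, VI in C minor

Chords diatonic to Ab major: Ab, Bbm, Cm, Db, Eb, Fm, Gdim.
Reading the progression, the first chord not in that set is Gm, so the modulation leaves Ab major there.
The chord immediately before Gm is Ab, which is diatonic to both keys: I in Ab major and VI in C minor.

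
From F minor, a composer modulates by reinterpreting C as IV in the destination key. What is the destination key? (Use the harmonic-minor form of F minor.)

G major

The numeral IV denotes a major triad on scale degree 4. With C on degree 4, the tonic of the new key is G.
Degree 4 carries a major triad in major keys, so the destination is G major.
Check: the diatonic triads of G major are G (I), Am (ii), Bm (iii), C (IV), D (V), Em (vi), F#dim (vii°) — C is indeed IV.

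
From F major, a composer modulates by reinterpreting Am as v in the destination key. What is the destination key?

D minor

The numeral v denotes a minor triad on scale degree 5. With A on degree 5, the tonic of the new key is D.
Degree 5 carries a minor triad in natural-minor keys, so the destination is D minor.
Check: the diatonic triads of D minor (natural minor) are Dm (i), Edim (ii°), F (III), Gm (iv), Am (v), Bb (VI), C (VII) — Am is indeed v.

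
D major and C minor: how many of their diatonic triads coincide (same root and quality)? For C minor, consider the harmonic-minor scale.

Diatonic triads of D major: D (I), Em (ii), F#m (iii), G (IV), A (V), Bm (vi), C#dim (vii°).
Diatonic triads of C minor (harmonic minor): Cm (i), Ddim (ii°), Ebaug (III+), Fm (iv), G (V), Ab (VI), Bdim (vii°).
Matching root and quality in both lists: G.
That gives 1 common triad.

1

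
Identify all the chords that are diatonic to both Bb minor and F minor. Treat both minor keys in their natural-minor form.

Triads in Bb minor (natural minor): Bbm (i), Cdim (ii°), Db (III), Ebm (iv), Fm (v), Gb (VI), Ab (VII).
Triads in F minor (natural minor): Fm (i), Gdim (ii°), Ab (III), Bbm (iv), Cm (v), Db (VI), Eb (VII).
Shared triads with their functions: Bbm (i in Bb minor, iv in F minor); Db (III in Bb minor, VI in F minor); Fm (v in Bb minor, i in F minor); Ab (VII in Bb minor, III in F minor).

Bbm, Db, Fm, Ab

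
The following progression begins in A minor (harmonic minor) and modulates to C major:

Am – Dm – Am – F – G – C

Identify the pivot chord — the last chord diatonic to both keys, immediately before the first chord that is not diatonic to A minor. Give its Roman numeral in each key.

Chords diatonic to A minor: Am, Bdim, Caug, Dm, E, F, G#dim.
Reading the progression, the first chord not in that set is G, so the modulation leaves A minor there.
The chord immediately before G is F, which is diatonic to both keys: VI in A minor and IV in C major.

F — VI in A minor, IV in C major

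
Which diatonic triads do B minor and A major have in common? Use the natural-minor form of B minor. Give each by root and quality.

Bm, D, F♯m, A

Triads in B minor (natural minor): Bm (i), C♯dim (ii°), D (III), Em (iv), F♯m (v), G (VI), A (VII).
Triads in A major: A (I), Bm (ii), C♯m (iii), D (IV), E (V), F♯m (vi), G♯dim (vii°).
Shared triads with their functions: Bm (i in B minor, ii in A major); D (III in B minor, IV in A major); F♯m (v in B minor, vi in A major); A (VII in B minor, I in A major).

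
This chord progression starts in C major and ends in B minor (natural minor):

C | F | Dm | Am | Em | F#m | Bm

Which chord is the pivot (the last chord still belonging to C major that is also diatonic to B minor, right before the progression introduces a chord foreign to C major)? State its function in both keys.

Em — iii in C major, iv in B minor

Chords diatonic to C major: C, Dm, Em, F, G, Am, Bdim.
Reading the progression, the first chord not in that set is F#m, so the modulation leaves C major there.
The chord immediately before F#m is Em, which is diatonic to both keys: iii in C major and iv in B minor.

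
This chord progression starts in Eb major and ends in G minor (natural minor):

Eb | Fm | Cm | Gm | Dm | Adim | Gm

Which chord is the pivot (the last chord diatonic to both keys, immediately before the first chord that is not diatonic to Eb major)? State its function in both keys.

Chords diatonic to Eb major: Eb, Fm, Gm, Ab, Bb, Cm, Ddim.
Reading the progression, the first chord not in that set is Dm, so the modulation leaves Eb major there.
The chord immediately before Dm is Gm, which is diatonic to both keys: iii in Eb major and i in G minor.

Gm — iii in Eb major, i in G minor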